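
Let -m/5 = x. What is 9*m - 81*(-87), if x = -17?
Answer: 7812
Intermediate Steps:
m = 85 (m = -5*(-17) = 85)
9*m - 81*(-87) = 9*85 - 81*(-87) = 765 + 7047 = 7812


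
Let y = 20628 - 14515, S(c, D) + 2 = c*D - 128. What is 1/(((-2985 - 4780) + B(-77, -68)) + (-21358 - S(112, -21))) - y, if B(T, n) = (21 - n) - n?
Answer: -161896693/26484 ≈ -6113.0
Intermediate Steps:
B(T, n) = 21 - 2*n
S(c, D) = -130 + D*c (S(c, D) = -2 + (c*D - 128) = -2 + (D*c - 128) = -2 + (-128 + D*c) = -130 + D*c)
y = 6113
1/(((-2985 - 4780) + B(-77, -68)) + (-21358 - S(112, -21))) - y = 1/(((-2985 - 4780) + (21 - 2*(-68))) + (-21358 - (-130 - 21*112))) - 1*6113 = 1/((-7765 + (21 + 136)) + (-21358 - (-130 - 2352))) - 6113 = 1/((-7765 + 157) + (-21358 - 1*(-2482))) - 6113 = 1/(-7608 + (-21358 + 2482)) - 6113 = 1/(-7608 - 18876) - 6113 = 1/(-26484) - 6113 = -1/26484 - 6113 = -161896693/26484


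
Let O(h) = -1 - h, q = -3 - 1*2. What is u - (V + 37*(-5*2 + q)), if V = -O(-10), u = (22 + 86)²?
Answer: 12228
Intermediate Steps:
q = -5 (q = -3 - 2 = -5)
u = 11664 (u = 108² = 11664)
V = -9 (V = -(-1 - 1*(-10)) = -(-1 + 10) = -1*9 = -9)
u - (V + 37*(-5*2 + q)) = 11664 - (-9 + 37*(-5*2 - 5)) = 11664 - (-9 + 37*(-10 - 5)) = 11664 - (-9 + 37*(-15)) = 11664 - (-9 - 555) = 11664 - 1*(-564) = 11664 + 564 = 12228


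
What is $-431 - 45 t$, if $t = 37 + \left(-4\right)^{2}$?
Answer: $-2816$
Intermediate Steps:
$t = 53$ ($t = 37 + 16 = 53$)
$-431 - 45 t = -431 - 2385 = -2816$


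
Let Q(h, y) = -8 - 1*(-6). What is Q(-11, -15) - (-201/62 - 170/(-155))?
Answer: 9/62 ≈ 0.14516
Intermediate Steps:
Q(h, y) = -2 (Q(h, y) = -8 + 6 = -2)
Q(-11, -15) - (-201/62 - 170/(-155)) = -2 - (-201/62 - 170/(-155)) = -2 - (-201*1/62 - 170*(-1/155)) = -2 - (-201/62 + 34/31) = -2 - 1*(-133/62) = -2 + 133/62 = 9/62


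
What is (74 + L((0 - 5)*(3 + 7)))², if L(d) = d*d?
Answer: 6625476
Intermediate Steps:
L(d) = d²
(74 + L((0 - 5)*(3 + 7)))² = (74 + ((0 - 5)*(3 + 7))²)² = (74 + (-5*10)²)² = (74 + (-50)²)² = (74 + 2500)² = 2574² = 6625476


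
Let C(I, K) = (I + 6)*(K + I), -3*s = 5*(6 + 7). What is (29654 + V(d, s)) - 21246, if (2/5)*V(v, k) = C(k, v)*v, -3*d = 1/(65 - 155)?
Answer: 735806743/87480 ≈ 8411.1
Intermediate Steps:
s = -65/3 (s = -5*(6 + 7)/3 = -5*13/3 = -1/3*65 = -65/3 ≈ -21.667)
C(I, K) = (6 + I)*(I + K)
d = 1/270 (d = -1/(3*(65 - 155)) = -1/3/(-90) = -1/3*(-1/90) = 1/270 ≈ 0.0037037)
V(v, k) = 5*v*(k**2 + 6*k + 6*v + k*v)/2 (V(v, k) = 5*((k**2 + 6*k + 6*v + k*v)*v)/2 = 5*(v*(k**2 + 6*k + 6*v + k*v))/2 = 5*v*(k**2 + 6*k + 6*v + k*v)/2)
(29654 + V(d, s)) - 21246 = (29654 + (5/2)*(1/270)*((-65/3)**2 + 6*(-65/3) + 6*(1/270) - 65/3*1/270)) - 21246 = (29654 + (5/2)*(1/270)*(4225/9 - 130 + 1/45 - 13/162)) - 21246 = (29654 + (5/2)*(1/270)*(274903/810)) - 21246 = (29654 + 274903/87480) - 21246 = 2594406823/87480 - 21246 = 735806743/87480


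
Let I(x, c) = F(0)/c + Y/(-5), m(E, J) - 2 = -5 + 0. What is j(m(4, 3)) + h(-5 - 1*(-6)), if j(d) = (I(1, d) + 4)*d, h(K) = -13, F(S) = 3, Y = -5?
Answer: -25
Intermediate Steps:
m(E, J) = -3 (m(E, J) = 2 + (-5 + 0) = 2 - 5 = -3)
I(x, c) = 1 + 3/c (I(x, c) = 3/c - 5/(-5) = 3/c - 5*(-1/5) = 3/c + 1 = 1 + 3/c)
j(d) = d*(4 + (3 + d)/d) (j(d) = ((3 + d)/d + 4)*d = (4 + (3 + d)/d)*d = d*(4 + (3 + d)/d))
j(m(4, 3)) + h(-5 - 1*(-6)) = (3 + 5*(-3)) - 13 = (3 - 15) - 13 = -12 - 13 = -25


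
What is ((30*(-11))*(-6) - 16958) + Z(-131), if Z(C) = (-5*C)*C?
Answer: -100783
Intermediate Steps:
Z(C) = -5*C²
((30*(-11))*(-6) - 16958) + Z(-131) = ((30*(-11))*(-6) - 16958) - 5*(-131)² = (-330*(-6) - 16958) - 5*17161 = (1980 - 16958) - 85805 = -14978 - 85805 = -100783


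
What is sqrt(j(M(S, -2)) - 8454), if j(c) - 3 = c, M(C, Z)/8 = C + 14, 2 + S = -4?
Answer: I*sqrt(8387) ≈ 91.581*I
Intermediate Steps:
S = -6 (S = -2 - 4 = -6)
M(C, Z) = 112 + 8*C (M(C, Z) = 8*(C + 14) = 8*(14 + C) = 112 + 8*C)
j(c) = 3 + c
sqrt(j(M(S, -2)) - 8454) = sqrt((3 + (112 + 8*(-6))) - 8454) = sqrt((3 + (112 - 48)) - 8454) = sqrt((3 + 64) - 8454) = sqrt(67 - 8454) = sqrt(-8387) = I*sqrt(8387)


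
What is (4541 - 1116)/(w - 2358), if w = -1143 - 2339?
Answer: -685/1168 ≈ -0.58647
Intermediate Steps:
w = -3482
(4541 - 1116)/(w - 2358) = (4541 - 1116)/(-3482 - 2358) = 3425/(-5840) = 3425*(-1/5840) = -685/1168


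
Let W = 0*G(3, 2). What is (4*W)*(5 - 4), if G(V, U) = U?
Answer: 0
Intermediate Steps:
W = 0 (W = 0*2 = 0)
(4*W)*(5 - 4) = (4*0)*(5 - 4) = 0*1 = 0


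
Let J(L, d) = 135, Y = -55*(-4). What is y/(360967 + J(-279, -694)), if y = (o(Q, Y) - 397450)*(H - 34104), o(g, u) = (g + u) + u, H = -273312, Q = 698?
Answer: 8702332128/25793 ≈ 3.3739e+5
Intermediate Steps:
Y = 220
o(g, u) = g + 2*u
y = 121832649792 (y = ((698 + 2*220) - 397450)*(-273312 - 34104) = ((698 + 440) - 397450)*(-307416) = (1138 - 397450)*(-307416) = -396312*(-307416) = 121832649792)
y/(360967 + J(-279, -694)) = 121832649792/(360967 + 135) = 121832649792/361102 = 121832649792*(1/361102) = 8702332128/25793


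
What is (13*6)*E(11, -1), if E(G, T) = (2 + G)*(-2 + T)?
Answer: -3042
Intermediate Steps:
E(G, T) = (-2 + T)*(2 + G)
(13*6)*E(11, -1) = (13*6)*(-4 - 2*11 + 2*(-1) + 11*(-1)) = 78*(-4 - 22 - 2 - 11) = 78*(-39) = -3042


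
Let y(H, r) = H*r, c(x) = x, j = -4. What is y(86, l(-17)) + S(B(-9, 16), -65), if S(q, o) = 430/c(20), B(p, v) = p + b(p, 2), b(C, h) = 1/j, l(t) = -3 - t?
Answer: 2451/2 ≈ 1225.5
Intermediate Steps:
b(C, h) = -1/4 (b(C, h) = 1/(-4) = -1/4)
B(p, v) = -1/4 + p (B(p, v) = p - 1/4 = -1/4 + p)
S(q, o) = 43/2 (S(q, o) = 430/20 = 430*(1/20) = 43/2)
y(86, l(-17)) + S(B(-9, 16), -65) = 86*(-3 - 1*(-17)) + 43/2 = 86*(-3 + 17) + 43/2 = 86*14 + 43/2 = 1204 + 43/2 = 2451/2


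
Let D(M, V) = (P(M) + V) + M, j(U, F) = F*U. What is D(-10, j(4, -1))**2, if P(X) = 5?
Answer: 81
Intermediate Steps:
D(M, V) = 5 + M + V (D(M, V) = (5 + V) + M = 5 + M + V)
D(-10, j(4, -1))**2 = (5 - 10 - 1*4)**2 = (5 - 10 - 4)**2 = (-9)**2 = 81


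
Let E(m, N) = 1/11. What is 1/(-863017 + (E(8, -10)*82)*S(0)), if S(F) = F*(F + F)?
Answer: -1/863017 ≈ -1.1587e-6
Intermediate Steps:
E(m, N) = 1/11
S(F) = 2*F² (S(F) = F*(2*F) = 2*F²)
1/(-863017 + (E(8, -10)*82)*S(0)) = 1/(-863017 + ((1/11)*82)*(2*0²)) = 1/(-863017 + 82*(2*0)/11) = 1/(-863017 + (82/11)*0) = 1/(-863017 + 0) = 1/(-863017) = -1/863017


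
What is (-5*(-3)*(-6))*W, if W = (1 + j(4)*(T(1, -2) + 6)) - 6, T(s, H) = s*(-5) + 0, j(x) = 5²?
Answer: -1800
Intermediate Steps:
j(x) = 25
T(s, H) = -5*s (T(s, H) = -5*s + 0 = -5*s)
W = 20 (W = (1 + 25*(-5*1 + 6)) - 6 = (1 + 25*(-5 + 6)) - 6 = (1 + 25*1) - 6 = (1 + 25) - 6 = 26 - 6 = 20)
(-5*(-3)*(-6))*W = (-5*(-3)*(-6))*20 = (15*(-6))*20 = -90*20 = -1800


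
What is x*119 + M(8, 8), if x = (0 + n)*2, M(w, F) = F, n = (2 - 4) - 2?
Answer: -944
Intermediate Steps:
n = -4 (n = -2 - 2 = -4)
x = -8 (x = (0 - 4)*2 = -4*2 = -8)
x*119 + M(8, 8) = -8*119 + 8 = -952 + 8 = -944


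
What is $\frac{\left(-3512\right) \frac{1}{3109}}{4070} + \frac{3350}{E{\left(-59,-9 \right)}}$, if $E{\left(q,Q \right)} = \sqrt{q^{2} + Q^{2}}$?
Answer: $- \frac{1756}{6326815} + \frac{1675 \sqrt{3562}}{1781} \approx 56.13$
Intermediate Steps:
$E{\left(q,Q \right)} = \sqrt{Q^{2} + q^{2}}$
$\frac{\left(-3512\right) \frac{1}{3109}}{4070} + \frac{3350}{E{\left(-59,-9 \right)}} = \frac{\left(-3512\right) \frac{1}{3109}}{4070} + \frac{3350}{\sqrt{\left(-9\right)^{2} + \left(-59\right)^{2}}} = \left(-3512\right) \frac{1}{3109} \cdot \frac{1}{4070} + \frac{3350}{\sqrt{81 + 3481}} = \left(- \frac{3512}{3109}\right) \frac{1}{4070} + \frac{3350}{\sqrt{3562}} = - \frac{1756}{6326815} + 3350 \frac{\sqrt{3562}}{3562} = - \frac{1756}{6326815} + \frac{1675 \sqrt{3562}}{1781}$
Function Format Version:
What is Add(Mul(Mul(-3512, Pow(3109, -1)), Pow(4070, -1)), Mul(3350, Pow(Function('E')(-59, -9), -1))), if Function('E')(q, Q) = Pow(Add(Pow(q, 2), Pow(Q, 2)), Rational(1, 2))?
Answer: Add(Rational(-1756, 6326815), Mul(Rational(1675, 1781), Pow(3562, Rational(1, 2)))) ≈ 56.130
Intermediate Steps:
Function('E')(q, Q) = Pow(Add(Pow(Q, 2), Pow(q, 2)), Rational(1, 2))
Add(Mul(Mul(-3512, Pow(3109, -1)), Pow(4070, -1)), Mul(3350, Pow(Function('E')(-59, -9), -1))) = Add(Mul(Mul(-3512, Pow(3109, -1)), Pow(4070, -1)), Mul(3350, Pow(Pow(Add(Pow(-9, 2), Pow(-59, 2)), Rational(1, 2)), -1))) = Add(Mul(Mul(-3512, Rational(1, 3109)), Rational(1, 4070)), Mul(3350, Pow(Pow(Add(81, 3481), Rational(1, 2)), -1))) = Add(Mul(Rational(-3512, 3109), Rational(1, 4070)), Mul(3350, Pow(Pow(3562, Rational(1, 2)), -1))) = Add(Rational(-1756, 6326815), Mul(3350, Mul(Rational(1, 3562), Pow(3562, Rational(1, 2))))) = Add(Rational(-1756, 6326815), Mul(Rational(1675, 1781), Pow(3562, Rational(1, 2))))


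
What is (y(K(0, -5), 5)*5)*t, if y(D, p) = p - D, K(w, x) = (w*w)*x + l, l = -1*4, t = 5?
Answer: 225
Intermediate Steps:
l = -4
K(w, x) = -4 + x*w² (K(w, x) = (w*w)*x - 4 = w²*x - 4 = x*w² - 4 = -4 + x*w²)
(y(K(0, -5), 5)*5)*t = ((5 - (-4 - 5*0²))*5)*5 = ((5 - (-4 - 5*0))*5)*5 = ((5 - (-4 + 0))*5)*5 = ((5 - 1*(-4))*5)*5 = ((5 + 4)*5)*5 = (9*5)*5 = 45*5 = 225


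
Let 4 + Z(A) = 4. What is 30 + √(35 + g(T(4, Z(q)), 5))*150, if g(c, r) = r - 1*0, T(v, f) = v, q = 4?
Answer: 30 + 300*√10 ≈ 978.68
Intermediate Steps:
Z(A) = 0 (Z(A) = -4 + 4 = 0)
g(c, r) = r (g(c, r) = r + 0 = r)
30 + √(35 + g(T(4, Z(q)), 5))*150 = 30 + √(35 + 5)*150 = 30 + √40*150 = 30 + (2*√10)*150 = 30 + 300*√10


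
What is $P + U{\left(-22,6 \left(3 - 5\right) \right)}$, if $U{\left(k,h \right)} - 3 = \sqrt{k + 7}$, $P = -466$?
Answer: $-463 + i \sqrt{15} \approx -463.0 + 3.873 i$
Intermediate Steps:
$U{\left(k,h \right)} = 3 + \sqrt{7 + k}$ ($U{\left(k,h \right)} = 3 + \sqrt{k + 7} = 3 + \sqrt{7 + k}$)
$P + U{\left(-22,6 \left(3 - 5\right) \right)} = -466 + \left(3 + \sqrt{7 - 22}\right) = -466 + \left(3 + \sqrt{-15}\right) = -466 + \left(3 + i \sqrt{15}\right) = -463 + i \sqrt{15}$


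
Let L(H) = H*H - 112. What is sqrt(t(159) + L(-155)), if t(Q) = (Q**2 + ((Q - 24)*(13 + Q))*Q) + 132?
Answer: sqrt(3741306) ≈ 1934.2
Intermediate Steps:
L(H) = -112 + H**2 (L(H) = H**2 - 112 = -112 + H**2)
t(Q) = 132 + Q**2 + Q*(-24 + Q)*(13 + Q) (t(Q) = (Q**2 + ((-24 + Q)*(13 + Q))*Q) + 132 = (Q**2 + Q*(-24 + Q)*(13 + Q)) + 132 = 132 + Q**2 + Q*(-24 + Q)*(13 + Q))
sqrt(t(159) + L(-155)) = sqrt((132 + 159**3 - 312*159 - 10*159**2) + (-112 + (-155)**2)) = sqrt((132 + 4019679 - 49608 - 10*25281) + (-112 + 24025)) = sqrt((132 + 4019679 - 49608 - 252810) + 23913) = sqrt(3717393 + 23913) = sqrt(3741306)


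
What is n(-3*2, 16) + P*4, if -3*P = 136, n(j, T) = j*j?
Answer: -436/3 ≈ -145.33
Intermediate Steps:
n(j, T) = j²
P = -136/3 (P = -⅓*136 = -136/3 ≈ -45.333)
n(-3*2, 16) + P*4 = (-3*2)² - 136/3*4 = (-6)² - 544/3 = 36 - 544/3 = -436/3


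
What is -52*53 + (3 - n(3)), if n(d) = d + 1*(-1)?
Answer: -2755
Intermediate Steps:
n(d) = -1 + d (n(d) = d - 1 = -1 + d)
-52*53 + (3 - n(3)) = -52*53 + (3 - (-1 + 3)) = -2756 + (3 - 1*2) = -2756 + (3 - 2) = -2756 + 1 = -2755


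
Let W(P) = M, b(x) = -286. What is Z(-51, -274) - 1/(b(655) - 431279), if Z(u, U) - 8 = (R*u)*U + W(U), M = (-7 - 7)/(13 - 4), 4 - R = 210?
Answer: -3726957649987/1294695 ≈ -2.8786e+6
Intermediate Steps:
R = -206 (R = 4 - 1*210 = 4 - 210 = -206)
M = -14/9 ≈ -1.5556
W(P) = -14/9
Z(u, U) = 58/9 - 206*U*u (Z(u, U) = 8 + ((-206*u)*U - 14/9) = 8 + (-206*U*u - 14/9) = 8 + (-14/9 - 206*U*u) = 58/9 - 206*U*u)
Z(-51, -274) - 1/(b(655) - 431279) = (58/9 - 206*(-274)*(-51)) - 1/(-286 - 431279) = (58/9 - 2878644) - 1/(-431565) = -25907738/9 - 1*(-1/431565) = -25907738/9 + 1/431565 = -3726957649987/1294695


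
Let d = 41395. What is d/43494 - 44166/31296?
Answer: -52121507/113432352 ≈ -0.45949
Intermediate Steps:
d/43494 - 44166/31296 = 41395/43494 - 44166/31296 = 41395*(1/43494) - 44166*1/31296 = 41395/43494 - 7361/5216 = -52121507/113432352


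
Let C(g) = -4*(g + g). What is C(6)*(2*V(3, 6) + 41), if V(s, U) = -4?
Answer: -1584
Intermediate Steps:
C(g) = -8*g
C(6)*(2*V(3, 6) + 41) = (-8*6)*(2*(-4) + 41) = -48*(-8 + 41) = -48*33 = -1584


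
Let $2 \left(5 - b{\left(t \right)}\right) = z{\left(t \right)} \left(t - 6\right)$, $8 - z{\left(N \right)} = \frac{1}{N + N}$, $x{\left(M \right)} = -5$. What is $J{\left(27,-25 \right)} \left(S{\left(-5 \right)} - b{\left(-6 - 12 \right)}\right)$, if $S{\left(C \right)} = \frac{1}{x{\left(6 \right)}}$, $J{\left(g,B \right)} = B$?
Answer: $\frac{7615}{3} \approx 2538.3$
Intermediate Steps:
$z{\left(N \right)} = 8 - \frac{1}{2 N}$ ($z{\left(N \right)} = 8 - \frac{1}{N + N} = 8 - \frac{1}{2 N}$)
$S{\left(C \right)} = - \frac{1}{5}$ ($S{\left(C \right)} = \frac{1}{-5} = - \frac{1}{5}$)
$b{\left(t \right)} = 5 - \frac{\left(-6 + t\right) \left(8 - \frac{1}{2 t}\right)}{2}$ ($b{\left(t \right)} = 5 - \frac{\left(8 - \frac{1}{2 t}\right) \left(t - 6\right)}{2} = 5 - \frac{\left(8 - \frac{1}{2 t}\right) \left(-6 + t\right)}{2} = 5 - \frac{\left(-6 + t\right) \left(8 - \frac{1}{2 t}\right)}{2}$)
$J{\left(27,-25 \right)} \left(S{\left(-5 \right)} - b{\left(-6 - 12 \right)}\right) = - 25 \left(- \frac{1}{5} - \left(\frac{117}{4} - 4 \left(-6 - 12\right) - \frac{3}{2 \left(-6 - 12\right)}\right)\right) = - 25 \left(- \frac{1}{5} - \left(\frac{117}{4} - -72 - \frac{3}{2 \left(-18\right)}\right)\right) = - 25 \left(- \frac{1}{5} - \left(\frac{117}{4} + 72 - - \frac{1}{12}\right)\right) = - 25 \left(- \frac{1}{5} - \left(\frac{117}{4} + 72 + \frac{1}{12}\right)\right) = - 25 \left(- \frac{1}{5} - \frac{304}{3}\right) = \left(-25\right) \left(- \frac{1523}{15}\right) = \frac{7615}{3}$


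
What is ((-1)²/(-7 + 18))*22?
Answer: 2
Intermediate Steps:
((-1)²/(-7 + 18))*22 = (1/11)*22 = 2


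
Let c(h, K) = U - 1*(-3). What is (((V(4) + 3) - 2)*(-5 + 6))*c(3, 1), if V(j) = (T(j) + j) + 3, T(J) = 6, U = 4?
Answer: 98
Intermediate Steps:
V(j) = 9 + j (V(j) = (6 + j) + 3 = 9 + j)
c(h, K) = 7 (c(h, K) = 4 - 1*(-3) = 4 + 3 = 7)
(((V(4) + 3) - 2)*(-5 + 6))*c(3, 1) = ((((9 + 4) + 3) - 2)*(-5 + 6))*7 = (((13 + 3) - 2)*1)*7 = ((16 - 2)*1)*7 = (14*1)*7 = 14*7 = 98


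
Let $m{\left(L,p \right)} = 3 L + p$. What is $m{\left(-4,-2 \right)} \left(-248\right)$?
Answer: $3472$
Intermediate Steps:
$m{\left(L,p \right)} = p + 3 L$
$m{\left(-4,-2 \right)} \left(-248\right) = \left(-2 + 3 \left(-4\right)\right) \left(-248\right) = \left(-2 - 12\right) \left(-248\right) = \left(-14\right) \left(-248\right) = 3472$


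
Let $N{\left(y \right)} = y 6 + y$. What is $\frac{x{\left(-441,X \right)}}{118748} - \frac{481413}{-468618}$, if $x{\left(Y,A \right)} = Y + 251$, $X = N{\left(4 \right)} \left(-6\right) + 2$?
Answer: $\frac{2378241396}{2318643761} \approx 1.0257$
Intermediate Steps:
$N{\left(y \right)} = 7 y$ ($N{\left(y \right)} = 6 y + y = 7 y$)
$X = -166$ ($X = 7 \cdot 4 \left(-6\right) + 2 = 28 \left(-6\right) + 2 = -168 + 2 = -166$)
$x{\left(Y,A \right)} = 251 + Y$
$\frac{x{\left(-441,X \right)}}{118748} - \frac{481413}{-468618} = \frac{251 - 441}{118748} - \frac{481413}{-468618} = \left(-190\right) \frac{1}{118748} - - \frac{160471}{156206} = - \frac{95}{59374} + \frac{160471}{156206} = \frac{2378241396}{2318643761}$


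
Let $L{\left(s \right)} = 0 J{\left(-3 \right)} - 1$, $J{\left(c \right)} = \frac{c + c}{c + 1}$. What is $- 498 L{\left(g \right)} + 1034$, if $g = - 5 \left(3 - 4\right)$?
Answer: $1532$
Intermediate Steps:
$g = 5$ ($g = \left(-5\right) \left(-1\right) = 5$)
$J{\left(c \right)} = \frac{2 c}{1 + c}$
$L{\left(s \right)} = -1$ ($L{\left(s \right)} = 0 \cdot 2 \left(-3\right) \frac{1}{1 - 3} - 1 = 0 \cdot 2 \left(-3\right) \frac{1}{-2} - 1 = 0 \cdot 2 \left(-3\right) \left(- \frac{1}{2}\right) - 1 = 0 \cdot 3 - 1 = 0 - 1 = -1$)
$- 498 L{\left(g \right)} + 1034 = \left(-498\right) \left(-1\right) + 1034 = 498 + 1034 = 1532$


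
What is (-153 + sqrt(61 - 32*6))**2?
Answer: (153 - I*sqrt(131))**2 ≈ 23278.0 - 3502.3*I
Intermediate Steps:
(-153 + sqrt(61 - 32*6))**2 = (-153 + sqrt(61 - 192))**2 = (-153 + sqrt(-131))**2 = (-153 + I*sqrt(131))**2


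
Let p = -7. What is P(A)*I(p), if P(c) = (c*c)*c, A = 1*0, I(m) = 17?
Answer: 0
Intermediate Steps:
A = 0
P(c) = c³ (P(c) = c²*c = c³)
P(A)*I(p) = 0³*17 = 0*17 = 0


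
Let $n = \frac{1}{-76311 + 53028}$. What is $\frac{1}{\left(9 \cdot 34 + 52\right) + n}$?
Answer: $\frac{23283}{8335313} \approx 0.0027933$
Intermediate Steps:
$n = - \frac{1}{23283}$ ($n = \frac{1}{-23283} = - \frac{1}{23283} \approx -4.295 \cdot 10^{-5}$)
$\frac{1}{\left(9 \cdot 34 + 52\right) + n} = \frac{1}{\left(9 \cdot 34 + 52\right) - \frac{1}{23283}} = \frac{1}{\left(306 + 52\right) - \frac{1}{23283}} = \frac{1}{358 - \frac{1}{23283}} = \frac{1}{\frac{8335313}{23283}} = \frac{23283}{8335313}$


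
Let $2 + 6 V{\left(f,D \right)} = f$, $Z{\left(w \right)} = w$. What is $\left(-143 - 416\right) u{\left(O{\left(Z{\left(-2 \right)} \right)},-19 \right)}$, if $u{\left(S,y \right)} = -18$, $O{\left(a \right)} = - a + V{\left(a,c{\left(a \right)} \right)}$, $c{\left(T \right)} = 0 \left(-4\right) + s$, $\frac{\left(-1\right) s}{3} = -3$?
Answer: $10062$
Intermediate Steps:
$s = 9$ ($s = \left(-3\right) \left(-3\right) = 9$)
$c{\left(T \right)} = 9$ ($c{\left(T \right)} = 0 \left(-4\right) + 9 = 0 + 9 = 9$)
$V{\left(f,D \right)} = - \frac{1}{3} + \frac{f}{6}$
$O{\left(a \right)} = - \frac{1}{3} - \frac{5 a}{6}$ ($O{\left(a \right)} = - a + \left(- \frac{1}{3} + \frac{a}{6}\right) = - \frac{1}{3} - \frac{5 a}{6}$)
$\left(-143 - 416\right) u{\left(O{\left(Z{\left(-2 \right)} \right)},-19 \right)} = \left(-143 - 416\right) \left(-18\right) = \left(-559\right) \left(-18\right) = 10062$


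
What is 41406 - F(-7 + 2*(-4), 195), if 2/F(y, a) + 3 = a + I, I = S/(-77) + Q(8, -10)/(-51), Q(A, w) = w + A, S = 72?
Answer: 15536893671/375233 ≈ 41406.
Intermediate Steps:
Q(A, w) = A + w
I = -3518/3927 (I = 72/(-77) + (8 - 10)/(-51) = 72*(-1/77) - 2*(-1/51) = -72/77 + 2/51 = -3518/3927 ≈ -0.89585)
F(y, a) = 2/(-15299/3927 + a) (F(y, a) = 2/(-3 + (a - 3518/3927)) = 2/(-3 + (-3518/3927 + a)) = 2/(-15299/3927 + a))
41406 - F(-7 + 2*(-4), 195) = 41406 - 7854/(-15299 + 3927*195) = 41406 - 7854/(-15299 + 765765) = 41406 - 7854/750466 = 41406 - 1*3927/375233 = 41406 - 3927/375233 = 15536893671/375233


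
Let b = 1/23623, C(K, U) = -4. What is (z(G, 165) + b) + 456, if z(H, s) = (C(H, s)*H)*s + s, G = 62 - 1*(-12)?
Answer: -1139077436/23623 ≈ -48219.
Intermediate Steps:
G = 74 (G = 62 + 12 = 74)
z(H, s) = s - 4*H*s (z(H, s) = (-4*H)*s + s = -4*H*s + s = s - 4*H*s)
b = 1/23623 ≈ 4.2332e-5
(z(G, 165) + b) + 456 = (165*(1 - 4*74) + 1/23623) + 456 = (165*(1 - 296) + 1/23623) + 456 = (165*(-295) + 1/23623) + 456 = (-48675 + 1/23623) + 456 = -1149849524/23623 + 456 = -1139077436/23623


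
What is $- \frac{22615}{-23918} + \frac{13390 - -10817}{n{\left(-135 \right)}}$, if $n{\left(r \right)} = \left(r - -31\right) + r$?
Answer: $- \frac{573578041}{5716402} \approx -100.34$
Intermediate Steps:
$n{\left(r \right)} = 31 + 2 r$ ($n{\left(r \right)} = \left(r + 31\right) + r = \left(31 + r\right) + r = 31 + 2 r$)
$- \frac{22615}{-23918} + \frac{13390 - -10817}{n{\left(-135 \right)}} = - \frac{22615}{-23918} + \frac{13390 - -10817}{31 + 2 \left(-135\right)} = \left(-22615\right) \left(- \frac{1}{23918}\right) + \frac{13390 + 10817}{31 - 270} = \frac{22615}{23918} + \frac{24207}{-239} = \frac{22615}{23918} + 24207 \left(- \frac{1}{239}\right) = \frac{22615}{23918} - \frac{24207}{239} = - \frac{573578041}{5716402}$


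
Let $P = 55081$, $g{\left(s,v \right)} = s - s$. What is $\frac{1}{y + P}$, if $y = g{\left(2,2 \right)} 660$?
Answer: $\frac{1}{55081} \approx 1.8155 \cdot 10^{-5}$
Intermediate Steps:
$g{\left(s,v \right)} = 0$
$y = 0$ ($y = 0 \cdot 660 = 0$)
$\frac{1}{y + P} = \frac{1}{0 + 55081} = \frac{1}{55081}$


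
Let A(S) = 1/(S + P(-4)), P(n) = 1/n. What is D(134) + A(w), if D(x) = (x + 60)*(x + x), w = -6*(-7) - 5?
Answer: 7642828/147 ≈ 51992.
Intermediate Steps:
w = 37 (w = 42 - 5 = 37)
D(x) = 2*x*(60 + x) (D(x) = (60 + x)*(2*x) = 2*x*(60 + x))
A(S) = 1/(-1/4 + S) (A(S) = 1/(S + 1/(-4)) = 1/(S - 1/4) = 1/(-1/4 + S))
D(134) + A(w) = 2*134*(60 + 134) + 4/(-1 + 4*37) = 2*134*194 + 4/(-1 + 148) = 51992 + 4/147 = 7642828/147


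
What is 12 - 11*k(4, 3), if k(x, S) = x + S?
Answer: -65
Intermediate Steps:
k(x, S) = S + x
12 - 11*k(4, 3) = 12 - 11*(3 + 4) = 12 - 11*7 = 12 - 77 = -65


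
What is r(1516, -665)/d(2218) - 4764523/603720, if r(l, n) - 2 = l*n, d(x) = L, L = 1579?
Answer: -616156255177/953273880 ≈ -646.36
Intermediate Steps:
d(x) = 1579
r(l, n) = 2 + l*n
r(1516, -665)/d(2218) - 4764523/603720 = (2 + 1516*(-665))/1579 - 4764523/603720 = (2 - 1008140)*(1/1579) - 4764523*1/603720 = -1008138*1/1579 - 4764523/603720 = -1008138/1579 - 4764523/603720 = -616156255177/953273880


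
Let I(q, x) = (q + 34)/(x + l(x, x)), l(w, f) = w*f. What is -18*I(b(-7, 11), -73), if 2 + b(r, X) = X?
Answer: -43/292 ≈ -0.14726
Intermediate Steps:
l(w, f) = f*w
b(r, X) = -2 + X
I(q, x) = (34 + q)/(x + x²) (I(q, x) = (q + 34)/(x + x*x) = (34 + q)/(x + x²))
-18*I(b(-7, 11), -73) = -18*(34 + (-2 + 11))/((-73)*(1 - 73)) = -(-18)*(34 + 9)/(73*(-72)) = -(-18)*(-1)*43/(73*72) = -18*43/5256 = -43/292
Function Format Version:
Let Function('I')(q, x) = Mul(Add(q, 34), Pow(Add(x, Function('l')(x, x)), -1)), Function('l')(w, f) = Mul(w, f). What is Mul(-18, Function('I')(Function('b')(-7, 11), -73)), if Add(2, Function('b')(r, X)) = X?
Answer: Rational(-43, 292) ≈ -0.14726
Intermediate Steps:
Function('l')(w, f) = Mul(f, w)
Function('b')(r, X) = Add(-2, X)
Function('I')(q, x) = Mul(Pow(Add(x, Pow(x, 2)), -1), Add(34, q)) (Function('I')(q, x) = Mul(Add(q, 34), Pow(Add(x, Mul(x, x)), -1)) = Mul(Add(34, q), Pow(Add(x, Pow(x, 2)), -1)) = Mul(Pow(Add(x, Pow(x, 2)), -1), Add(34, q)))
Mul(-18, Function('I')(Function('b')(-7, 11), -73)) = Mul(-18, Mul(Pow(-73, -1), Pow(Add(1, -73), -1), Add(34, Add(-2, 11)))) = Mul(-18, Mul(Rational(-1, 73), Pow(-72, -1), Add(34, 9))) = Mul(-18, Mul(Rational(-1, 73), Rational(-1, 72), 43)) = Mul(-18, Rational(43, 5256)) = Rational(-43, 292)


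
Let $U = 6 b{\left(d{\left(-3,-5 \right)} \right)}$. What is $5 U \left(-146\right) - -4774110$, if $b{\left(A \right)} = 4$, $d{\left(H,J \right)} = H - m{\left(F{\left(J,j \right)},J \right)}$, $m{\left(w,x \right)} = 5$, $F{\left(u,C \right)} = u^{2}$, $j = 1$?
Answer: $4756590$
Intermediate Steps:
$d{\left(H,J \right)} = -5 + H$ ($d{\left(H,J \right)} = H - 5 = -5 + H$)
$U = 24$ ($U = 6 \cdot 4 = 24$)
$5 U \left(-146\right) - -4774110 = 5 \cdot 24 \left(-146\right) - -4774110 = 120 \left(-146\right) + 4774110 = -17520 + 4774110 = 4756590$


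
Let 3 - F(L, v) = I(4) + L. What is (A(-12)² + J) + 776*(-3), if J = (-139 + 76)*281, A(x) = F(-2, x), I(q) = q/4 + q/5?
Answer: -500519/25 ≈ -20021.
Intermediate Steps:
I(q) = 9*q/20 (I(q) = q*(¼) + q*(⅕) = q/4 + q/5 = 9*q/20)
F(L, v) = 6/5 - L (F(L, v) = 3 - ((9/20)*4 + L) = 3 - (9/5 + L) = 3 + (-9/5 - L) = 6/5 - L)
A(x) = 16/5 (A(x) = 6/5 - 1*(-2) = 6/5 + 2 = 16/5)
J = -17703 (J = -63*281 = -17703)
(A(-12)² + J) + 776*(-3) = ((16/5)² - 17703) + 776*(-3) = (256/25 - 17703) - 2328 = -442319/25 - 2328 = -500519/25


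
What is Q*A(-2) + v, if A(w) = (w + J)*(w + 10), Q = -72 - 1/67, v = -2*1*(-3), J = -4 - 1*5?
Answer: 425002/67 ≈ 6343.3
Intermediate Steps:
J = -9 (J = -4 - 5 = -9)
v = 6 (v = -2*(-3) = 6)
Q = -4825/67 (Q = -72 - 1*1/67 = -72 - 1/67 = -4825/67 ≈ -72.015)
A(w) = (-9 + w)*(10 + w) (A(w) = (w - 9)*(w + 10) = (-9 + w)*(10 + w))
Q*A(-2) + v = -4825*(-90 - 2 + (-2)²)/67 + 6 = -4825*(-90 - 2 + 4)/67 + 6 = -4825/67*(-88) + 6 = 424600/67 + 6 = 425002/67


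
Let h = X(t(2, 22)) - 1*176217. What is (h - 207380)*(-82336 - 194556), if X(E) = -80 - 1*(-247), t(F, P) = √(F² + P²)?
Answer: 106168699560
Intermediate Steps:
X(E) = 167 (X(E) = -80 + 247 = 167)
h = -176050 (h = 167 - 1*176217 = 167 - 176217 = -176050)
(h - 207380)*(-82336 - 194556) = (-176050 - 207380)*(-82336 - 194556) = -383430*(-276892) = 106168699560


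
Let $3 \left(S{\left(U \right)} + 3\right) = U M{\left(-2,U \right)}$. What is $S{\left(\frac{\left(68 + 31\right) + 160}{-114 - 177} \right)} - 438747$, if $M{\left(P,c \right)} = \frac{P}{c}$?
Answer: $- \frac{1316252}{3} \approx -4.3875 \cdot 10^{5}$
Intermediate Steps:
$S{\left(U \right)} = - \frac{11}{3}$ ($S{\left(U \right)} = -3 + \frac{U \left(- \frac{2}{U}\right)}{3} = -3 + \frac{1}{3} \left(-2\right) = -3 - \frac{2}{3} = - \frac{11}{3}$)
$S{\left(\frac{\left(68 + 31\right) + 160}{-114 - 177} \right)} - 438747 = - \frac{11}{3} - 438747 = - \frac{1316252}{3}$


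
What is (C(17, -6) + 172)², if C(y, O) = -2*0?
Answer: 29584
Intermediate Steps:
C(y, O) = 0
(C(17, -6) + 172)² = (0 + 172)² = 172² = 29584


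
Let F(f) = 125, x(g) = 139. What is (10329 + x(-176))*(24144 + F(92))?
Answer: 254047892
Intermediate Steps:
(10329 + x(-176))*(24144 + F(92)) = (10329 + 139)*(24144 + 125) = 10468*24269 = 254047892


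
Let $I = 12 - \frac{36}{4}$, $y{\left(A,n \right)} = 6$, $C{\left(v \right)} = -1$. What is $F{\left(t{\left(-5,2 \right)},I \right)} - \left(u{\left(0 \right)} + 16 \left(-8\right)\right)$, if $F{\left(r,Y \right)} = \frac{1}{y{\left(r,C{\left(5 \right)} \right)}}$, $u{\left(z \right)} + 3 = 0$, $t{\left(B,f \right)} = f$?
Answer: $\frac{787}{6} \approx 131.17$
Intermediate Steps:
$u{\left(z \right)} = -3$ ($u{\left(z \right)} = -3 + 0 = -3$)
$I = 3$ ($I = 12 - 36 \cdot \frac{1}{4} = 12 - 9 = 3$)
$F{\left(r,Y \right)} = \frac{1}{6}$
$F{\left(t{\left(-5,2 \right)},I \right)} - \left(u{\left(0 \right)} + 16 \left(-8\right)\right) = \frac{1}{6} - \left(-3 + 16 \left(-8\right)\right) = \frac{1}{6} - \left(-3 - 128\right) = \frac{1}{6} - -131 = \frac{1}{6} + 131 = \frac{787}{6}$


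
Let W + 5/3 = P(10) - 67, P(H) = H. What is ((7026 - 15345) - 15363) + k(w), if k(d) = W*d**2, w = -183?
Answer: -1988370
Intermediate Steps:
W = -176/3 (W = -5/3 + (10 - 67) = -5/3 - 57 = -176/3 ≈ -58.667)
k(d) = -176*d**2/3
((7026 - 15345) - 15363) + k(w) = ((7026 - 15345) - 15363) - 176/3*(-183)**2 = (-8319 - 15363) - 176/3*33489 = -23682 - 1964688 = -1988370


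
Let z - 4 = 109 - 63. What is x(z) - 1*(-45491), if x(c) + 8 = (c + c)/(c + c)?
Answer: 45484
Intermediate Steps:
z = 50 (z = 4 + (109 - 63) = 4 + 46 = 50)
x(c) = -7 (x(c) = -8 + (c + c)/(c + c) = -8 + (2*c)/((2*c)) = -8 + (2*c)*(1/(2*c)) = -8 + 1 = -7)
x(z) - 1*(-45491) = -7 - 1*(-45491) = -7 + 45491 = 45484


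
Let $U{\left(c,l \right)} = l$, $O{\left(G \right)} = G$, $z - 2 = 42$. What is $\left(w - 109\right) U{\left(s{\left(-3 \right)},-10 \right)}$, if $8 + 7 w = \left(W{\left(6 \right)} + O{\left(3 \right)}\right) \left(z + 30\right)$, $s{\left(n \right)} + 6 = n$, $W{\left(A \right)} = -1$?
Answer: $890$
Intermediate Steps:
$z = 44$ ($z = 2 + 42 = 44$)
$s{\left(n \right)} = -6 + n$
$w = 20$ ($w = - \frac{8}{7} + \frac{\left(-1 + 3\right) \left(44 + 30\right)}{7} = - \frac{8}{7} + \frac{2 \cdot 74}{7} = - \frac{8}{7} + \frac{1}{7} \cdot 148 = - \frac{8}{7} + \frac{148}{7} = 20$)
$\left(w - 109\right) U{\left(s{\left(-3 \right)},-10 \right)} = \left(20 - 109\right) \left(-10\right) = \left(-89\right) \left(-10\right) = 890$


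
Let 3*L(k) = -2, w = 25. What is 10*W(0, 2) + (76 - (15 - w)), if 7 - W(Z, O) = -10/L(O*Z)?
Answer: 6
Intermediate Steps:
L(k) = -2/3 (L(k) = (1/3)*(-2) = -2/3)
W(Z, O) = -8 (W(Z, O) = 7 - (-10)/(-2/3) = 7 - (-10)*(-3)/2 = 7 - 1*15 = 7 - 15 = -8)
10*W(0, 2) + (76 - (15 - w)) = 10*(-8) + (76 - (15 - 1*25)) = -80 + (76 - (15 - 25)) = -80 + (76 - 1*(-10)) = -80 + (76 + 10) = -80 + 86 = 6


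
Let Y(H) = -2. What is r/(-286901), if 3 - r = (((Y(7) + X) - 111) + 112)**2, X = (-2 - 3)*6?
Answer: 958/286901 ≈ 0.0033391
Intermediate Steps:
X = -30 (X = -5*6 = -30)
r = -958 (r = 3 - (((-2 - 30) - 111) + 112)**2 = 3 - ((-32 - 111) + 112)**2 = 3 - (-143 + 112)**2 = 3 - 1*(-31)**2 = 3 - 1*961 = 3 - 961 = -958)
r/(-286901) = -958/(-286901) = -958*(-1/286901) = 958/286901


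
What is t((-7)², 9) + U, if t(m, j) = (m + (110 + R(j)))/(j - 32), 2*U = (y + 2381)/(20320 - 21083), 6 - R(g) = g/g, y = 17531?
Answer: -354120/17549 ≈ -20.179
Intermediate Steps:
R(g) = 5 (R(g) = 6 - g/g = 6 - 1*1 = 6 - 1 = 5)
U = -9956/763 (U = ((17531 + 2381)/(20320 - 21083))/2 = (19912/(-763))/2 = (19912*(-1/763))/2 = (½)*(-19912/763) = -9956/763 ≈ -13.048)
t(m, j) = (115 + m)/(-32 + j) (t(m, j) = (m + (110 + 5))/(j - 32) = (m + 115)/(-32 + j) = (115 + m)/(-32 + j))
t((-7)², 9) + U = (115 + (-7)²)/(-32 + 9) - 9956/763 = (115 + 49)/(-23) - 9956/763 = -1/23*164 - 9956/763 = -164/23 - 9956/763 = -354120/17549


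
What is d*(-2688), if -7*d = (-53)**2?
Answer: 1078656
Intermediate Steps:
d = -2809/7 (d = -1/7*(-53)**2 = -1/7*2809 = -2809/7 ≈ -401.29)
d*(-2688) = -2809/7*(-2688) = 1078656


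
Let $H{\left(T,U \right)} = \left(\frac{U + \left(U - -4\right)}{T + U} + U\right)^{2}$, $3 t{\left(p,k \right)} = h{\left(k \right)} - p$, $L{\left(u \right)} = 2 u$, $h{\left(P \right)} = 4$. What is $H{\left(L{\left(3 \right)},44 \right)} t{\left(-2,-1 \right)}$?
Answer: $\frac{2626632}{625} \approx 4202.6$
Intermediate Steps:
$t{\left(p,k \right)} = \frac{4}{3} - \frac{p}{3}$ ($t{\left(p,k \right)} = \frac{4 - p}{3} = \frac{4}{3} - \frac{p}{3}$)
$H{\left(T,U \right)} = \left(U + \frac{4 + 2 U}{T + U}\right)^{2}$ ($H{\left(T,U \right)} = \left(\frac{U + \left(U + 4\right)}{T + U} + U\right)^{2} = \left(\frac{U + \left(4 + U\right)}{T + U} + U\right)^{2} = \left(\frac{4 + 2 U}{T + U} + U\right)^{2} = \left(U + \frac{4 + 2 U}{T + U}\right)^{2}$)
$H{\left(L{\left(3 \right)},44 \right)} t{\left(-2,-1 \right)} = \frac{\left(4 + 44^{2} + 2 \cdot 44 + 2 \cdot 3 \cdot 44\right)^{2}}{\left(2 \cdot 3 + 44\right)^{2}} \left(\frac{4}{3} - - \frac{2}{3}\right) = \frac{\left(4 + 1936 + 88 + 6 \cdot 44\right)^{2}}{\left(6 + 44\right)^{2}} \left(\frac{4}{3} + \frac{2}{3}\right) = \frac{\left(4 + 1936 + 88 + 264\right)^{2}}{2500} \cdot 2 = \frac{2292^{2}}{2500} \cdot 2 = \frac{1}{2500} \cdot 5253264 \cdot 2 = \frac{1313316}{625} \cdot 2 = \frac{2626632}{625}$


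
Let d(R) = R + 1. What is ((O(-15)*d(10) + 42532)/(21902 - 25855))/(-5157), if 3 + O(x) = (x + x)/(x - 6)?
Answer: 33067/15855483 ≈ 0.0020855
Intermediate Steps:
d(R) = 1 + R
O(x) = -3 + 2*x/(-6 + x) (O(x) = -3 + (x + x)/(x - 6) = -3 + (2*x)/(-6 + x) = -3 + 2*x/(-6 + x))
((O(-15)*d(10) + 42532)/(21902 - 25855))/(-5157) = ((((18 - 1*(-15))/(-6 - 15))*(1 + 10) + 42532)/(21902 - 25855))/(-5157) = ((((18 + 15)/(-21))*11 + 42532)/(-3953))*(-1/5157) = ((-1/21*33*11 + 42532)*(-1/3953))*(-1/5157) = ((-11/7*11 + 42532)*(-1/3953))*(-1/5157) = ((-121/7 + 42532)*(-1/3953))*(-1/5157) = ((297603/7)*(-1/3953))*(-1/5157) = -297603/27671*(-1/5157) = 33067/15855483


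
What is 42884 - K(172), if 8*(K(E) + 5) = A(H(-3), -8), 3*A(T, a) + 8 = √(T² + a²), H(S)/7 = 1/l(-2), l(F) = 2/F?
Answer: 128668/3 - √113/24 ≈ 42889.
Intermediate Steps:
H(S) = -7 (H(S) = 7/((2/(-2))) = 7/((2*(-½))) = 7/(-1) = 7*(-1) = -7)
A(T, a) = -8/3 + √(T² + a²)/3
K(E) = -16/3 + √113/24 (K(E) = -5 + (-8/3 + √((-7)² + (-8)²)/3)/8 = -5 + (-8/3 + √(49 + 64)/3)/8 = -5 + (-8/3 + √113/3)/8 = -5 + (-⅓ + √113/24) = -16/3 + √113/24)
42884 - K(172) = 42884 - (-16/3 + √113/24) = 42884 + (16/3 - √113/24) = 128668/3 - √113/24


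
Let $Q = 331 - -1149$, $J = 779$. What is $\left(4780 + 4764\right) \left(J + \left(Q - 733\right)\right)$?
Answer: $14564144$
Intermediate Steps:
$Q = 1480$ ($Q = 331 + 1149 = 1480$)
$\left(4780 + 4764\right) \left(J + \left(Q - 733\right)\right) = \left(4780 + 4764\right) \left(779 + \left(1480 - 733\right)\right) = 9544 \left(779 + \left(1480 - 733\right)\right) = 9544 \left(779 + 747\right) = 9544 \cdot 1526 = 14564144$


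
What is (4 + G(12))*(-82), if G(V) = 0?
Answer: -328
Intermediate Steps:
(4 + G(12))*(-82) = (4 + 0)*(-82) = 4*(-82) = -328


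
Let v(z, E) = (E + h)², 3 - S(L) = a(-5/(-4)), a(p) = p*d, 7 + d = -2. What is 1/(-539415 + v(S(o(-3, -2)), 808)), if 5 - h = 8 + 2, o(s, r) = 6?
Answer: 1/105394 ≈ 9.4882e-6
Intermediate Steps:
d = -9 (d = -7 - 2 = -9)
h = -5 (h = 5 - (8 + 2) = 5 - 1*10 = 5 - 10 = -5)
a(p) = -9*p (a(p) = p*(-9) = -9*p)
S(L) = 57/4 (S(L) = 3 - (-9)*(-5/(-4)) = 3 - (-9)*(-5*(-¼)) = 3 - (-9)*5/4 = 3 - 1*(-45/4) = 3 + 45/4 = 57/4)
v(z, E) = (-5 + E)² (v(z, E) = (E - 5)² = (-5 + E)²)
1/(-539415 + v(S(o(-3, -2)), 808)) = 1/(-539415 + (-5 + 808)²) = 1/(-539415 + 803²) = 1/(-539415 + 644809) = 1/105394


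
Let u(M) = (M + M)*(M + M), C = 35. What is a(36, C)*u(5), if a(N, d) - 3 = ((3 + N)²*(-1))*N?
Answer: -5475300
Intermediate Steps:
a(N, d) = 3 - N*(3 + N)² (a(N, d) = 3 + ((3 + N)²*(-1))*N = 3 + (-(3 + N)²)*N = 3 - N*(3 + N)²)
u(M) = 4*M² (u(M) = (2*M)*(2*M) = 4*M²)
a(36, C)*u(5) = (3 - 1*36*(3 + 36)²)*(4*5²) = (3 - 1*36*39²)*(4*25) = (3 - 1*36*1521)*100 = (3 - 54756)*100 = -54753*100 = -5475300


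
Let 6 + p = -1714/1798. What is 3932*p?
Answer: -24578932/899 ≈ -27340.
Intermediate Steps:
p = -6251/899 (p = -6 - 1714/1798 = -6 - 1714*1/1798 = -6 - 857/899 = -6251/899 ≈ -6.9533)
3932*p = 3932*(-6251/899) = -24578932/899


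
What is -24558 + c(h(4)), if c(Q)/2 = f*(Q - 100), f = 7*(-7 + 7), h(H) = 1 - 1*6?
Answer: -24558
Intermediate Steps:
h(H) = -5 (h(H) = 1 - 6 = -5)
f = 0 (f = 7*0 = 0)
c(Q) = 0 (c(Q) = 2*(0*(Q - 100)) = 2*(0*(-100 + Q)) = 2*0 = 0)
-24558 + c(h(4)) = -24558 + 0 = -24558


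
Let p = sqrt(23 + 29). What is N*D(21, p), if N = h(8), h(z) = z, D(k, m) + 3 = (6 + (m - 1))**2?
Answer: 592 + 160*sqrt(13) ≈ 1168.9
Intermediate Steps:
p = 2*sqrt(13) (p = sqrt(52) = 2*sqrt(13) ≈ 7.2111)
D(k, m) = -3 + (5 + m)**2 (D(k, m) = -3 + (6 + (m - 1))**2 = -3 + (6 + (-1 + m))**2 = -3 + (5 + m)**2)
N = 8
N*D(21, p) = 8*(-3 + (5 + 2*sqrt(13))**2) = -24 + 8*(5 + 2*sqrt(13))**2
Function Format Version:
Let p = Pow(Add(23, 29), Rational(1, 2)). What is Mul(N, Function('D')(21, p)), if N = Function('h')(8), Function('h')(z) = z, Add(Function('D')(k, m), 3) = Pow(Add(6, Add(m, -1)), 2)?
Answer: Add(592, Mul(160, Pow(13, Rational(1, 2)))) ≈ 1168.9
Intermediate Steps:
p = Mul(2, Pow(13, Rational(1, 2))) (p = Pow(52, Rational(1, 2)) = Mul(2, Pow(13, Rational(1, 2))) ≈ 7.2111)
Function('D')(k, m) = Add(-3, Pow(Add(5, m), 2)) (Function('D')(k, m) = Add(-3, Pow(Add(6, Add(m, -1)), 2)) = Add(-3, Pow(Add(6, Add(-1, m)), 2)) = Add(-3, Pow(Add(5, m), 2)))
N = 8
Mul(N, Function('D')(21, p)) = Mul(8, Add(-3, Pow(Add(5, Mul(2, Pow(13, Rational(1, 2)))), 2))) = Add(-24, Mul(8, Pow(Add(5, Mul(2, Pow(13, Rational(1, 2)))), 2)))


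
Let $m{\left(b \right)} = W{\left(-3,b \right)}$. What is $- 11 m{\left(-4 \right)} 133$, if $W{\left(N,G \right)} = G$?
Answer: $5852$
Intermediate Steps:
$m{\left(b \right)} = b$
$- 11 m{\left(-4 \right)} 133 = \left(-11\right) \left(-4\right) 133 = 44 \cdot 133 = 5852$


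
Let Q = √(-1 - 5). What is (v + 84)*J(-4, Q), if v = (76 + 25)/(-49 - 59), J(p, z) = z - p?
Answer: 8971/27 + 8971*I*√6/108 ≈ 332.26 + 203.47*I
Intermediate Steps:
Q = I*√6 (Q = √(-6) = I*√6 ≈ 2.4495*I)
v = -101/108 (v = 101/(-108) = 101*(-1/108) = -101/108 ≈ -0.93519)
(v + 84)*J(-4, Q) = (-101/108 + 84)*(I*√6 - 1*(-4)) = 8971*(I*√6 + 4)/108 = 8971*(4 + I*√6)/108 = 8971/27 + 8971*I*√6/108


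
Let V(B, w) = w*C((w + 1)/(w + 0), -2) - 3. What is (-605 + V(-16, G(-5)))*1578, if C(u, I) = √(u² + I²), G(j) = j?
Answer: -959424 - 3156*√29 ≈ -9.7642e+5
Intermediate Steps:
C(u, I) = √(I² + u²)
V(B, w) = -3 + w*√(4 + (1 + w)²/w²) (V(B, w) = w*√((-2)² + ((w + 1)/(w + 0))²) - 3 = w*√(4 + ((1 + w)/w)²) - 3 = w*√(4 + (1 + w)²/w²) - 3 = -3 + w*√(4 + (1 + w)²/w²))
(-605 + V(-16, G(-5)))*1578 = (-605 + (-3 - 5*√(5 + (-5)⁻² + 2/(-5))))*1578 = (-605 + (-3 - 5*√(5 + 1/25 + 2*(-⅕))))*1578 = (-605 + (-3 - 5*√(5 + 1/25 - ⅖)))*1578 = (-605 + (-3 - 2*√29))*1578 = (-608 - 2*√29)*1578 = -959424 - 3156*√29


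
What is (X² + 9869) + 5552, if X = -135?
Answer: 33646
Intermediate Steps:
(X² + 9869) + 5552 = ((-135)² + 9869) + 5552 = (18225 + 9869) + 5552 = 28094 + 5552 = 33646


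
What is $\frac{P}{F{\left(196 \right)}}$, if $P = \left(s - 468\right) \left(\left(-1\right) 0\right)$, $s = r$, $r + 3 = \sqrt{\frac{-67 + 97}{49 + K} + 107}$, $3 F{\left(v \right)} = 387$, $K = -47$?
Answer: $0$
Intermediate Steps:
$F{\left(v \right)} = 129$ ($F{\left(v \right)} = \frac{1}{3} \cdot 387 = 129$)
$r = -3 + \sqrt{122}$ ($r = -3 + \sqrt{\frac{-67 + 97}{49 - 47} + 107} = -3 + \sqrt{\frac{30}{2} + 107} = -3 + \sqrt{30 \cdot \frac{1}{2} + 107} = -3 + \sqrt{15 + 107} = -3 + \sqrt{122} \approx 8.0454$)
$s = -3 + \sqrt{122} \approx 8.0454$
$P = 0$ ($P = \left(\left(-3 + \sqrt{122}\right) - 468\right) \left(\left(-1\right) 0\right) = \left(-471 + \sqrt{122}\right) 0 = 0$)
$\frac{P}{F{\left(196 \right)}} = \frac{0}{129} = 0 \cdot \frac{1}{129} = 0$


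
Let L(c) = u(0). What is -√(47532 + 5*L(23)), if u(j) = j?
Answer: -2*√11883 ≈ -218.02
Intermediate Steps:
L(c) = 0
-√(47532 + 5*L(23)) = -√(47532 + 5*0) = -√(47532 + 0) = -√47532 = -2*√11883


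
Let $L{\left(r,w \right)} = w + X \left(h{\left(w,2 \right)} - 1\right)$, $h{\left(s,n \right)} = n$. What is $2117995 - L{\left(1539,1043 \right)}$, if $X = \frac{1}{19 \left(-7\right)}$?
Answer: $\frac{281554617}{133} \approx 2.117 \cdot 10^{6}$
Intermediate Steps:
$X = - \frac{1}{133}$ ($X = \frac{1}{19} \left(- \frac{1}{7}\right) = - \frac{1}{133} \approx -0.0075188$)
$L{\left(r,w \right)} = - \frac{1}{133} + w$ ($L{\left(r,w \right)} = w - \frac{2 - 1}{133} = w - \frac{1}{133} = - \frac{1}{133} + w$)
$2117995 - L{\left(1539,1043 \right)} = 2117995 - \left(- \frac{1}{133} + 1043\right) = 2117995 - \frac{138718}{133} = \frac{281554617}{133}$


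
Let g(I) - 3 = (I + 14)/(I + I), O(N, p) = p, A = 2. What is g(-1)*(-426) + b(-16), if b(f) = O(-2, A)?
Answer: 1493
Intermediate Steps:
b(f) = 2
g(I) = 3 + (14 + I)/(2*I) (g(I) = 3 + (I + 14)/(I + I) = 3 + (14 + I)/((2*I)) = 3 + (14 + I)*(1/(2*I)) = 3 + (14 + I)/(2*I))
g(-1)*(-426) + b(-16) = (7/2 + 7/(-1))*(-426) + 2 = (7/2 + 7*(-1))*(-426) + 2 = (7/2 - 7)*(-426) + 2 = -7/2*(-426) + 2 = 1491 + 2 = 1493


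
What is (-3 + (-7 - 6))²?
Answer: 256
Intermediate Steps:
(-3 + (-7 - 6))² = (-3 - 13)² = (-16)² = 256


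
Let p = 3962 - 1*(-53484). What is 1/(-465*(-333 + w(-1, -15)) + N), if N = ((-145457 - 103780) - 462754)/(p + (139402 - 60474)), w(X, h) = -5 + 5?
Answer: 19482/3016588577 ≈ 6.4583e-6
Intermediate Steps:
w(X, h) = 0
p = 57446 (p = 3962 + 53484 = 57446)
N = -101713/19482 (N = ((-145457 - 103780) - 462754)/(57446 + (139402 - 60474)) = (-249237 - 462754)/(57446 + 78928) = -711991/136374 = -711991*1/136374 = -101713/19482 ≈ -5.2209)
1/(-465*(-333 + w(-1, -15)) + N) = 1/(-465*(-333 + 0) - 101713/19482) = 1/(-465*(-333) - 101713/19482) = 1/(154845 - 101713/19482) = 1/(3016588577/19482) = 19482/3016588577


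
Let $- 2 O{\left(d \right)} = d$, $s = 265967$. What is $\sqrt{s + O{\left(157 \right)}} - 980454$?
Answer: $-980454 + \frac{\sqrt{1063554}}{2} \approx -9.7994 \cdot 10^{5}$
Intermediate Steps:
$O{\left(d \right)} = - \frac{d}{2}$
$\sqrt{s + O{\left(157 \right)}} - 980454 = \sqrt{265967 - \frac{157}{2}} - 980454 = \sqrt{\frac{531777}{2}} - 980454 = \frac{\sqrt{1063554}}{2} - 980454 = -980454 + \frac{\sqrt{1063554}}{2}$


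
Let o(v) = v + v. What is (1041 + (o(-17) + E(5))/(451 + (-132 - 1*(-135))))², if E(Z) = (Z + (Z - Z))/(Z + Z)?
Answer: 893329315921/824464 ≈ 1.0835e+6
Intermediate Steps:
o(v) = 2*v
E(Z) = ½ (E(Z) = (Z + 0)/((2*Z)) = Z*(1/(2*Z)) = ½)
(1041 + (o(-17) + E(5))/(451 + (-132 - 1*(-135))))² = (1041 + (2*(-17) + ½)/(451 + (-132 - 1*(-135))))² = (1041 + (-34 + ½)/(451 + (-132 + 135)))² = (1041 - 67/(2*(451 + 3)))² = (1041 - 67/2/454)² = (1041 - 67/2*1/454)² = (1041 - 67/908)² = (945161/908)² = 893329315921/824464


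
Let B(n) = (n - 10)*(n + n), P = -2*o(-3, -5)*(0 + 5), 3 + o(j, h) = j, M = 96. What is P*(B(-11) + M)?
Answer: 33480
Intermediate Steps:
o(j, h) = -3 + j
P = 60 (P = -2*(-3 - 3)*(0 + 5) = -(-12)*5 = -2*(-30) = 60)
B(n) = 2*n*(-10 + n) (B(n) = (-10 + n)*(2*n) = 2*n*(-10 + n))
P*(B(-11) + M) = 60*(2*(-11)*(-10 - 11) + 96) = 60*(2*(-11)*(-21) + 96) = 60*(462 + 96) = 60*558 = 33480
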